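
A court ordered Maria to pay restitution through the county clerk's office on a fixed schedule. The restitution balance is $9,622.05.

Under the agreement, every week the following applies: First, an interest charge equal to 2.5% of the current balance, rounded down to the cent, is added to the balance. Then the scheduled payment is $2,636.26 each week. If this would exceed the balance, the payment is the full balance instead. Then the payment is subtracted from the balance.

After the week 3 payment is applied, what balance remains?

Week 1: $9,622.05 +$240.55 interest = $9,862.60; pay $2,636.26 → $7,226.34
Week 2: $7,226.34 +$180.65 interest = $7,406.99; pay $2,636.26 → $4,770.73
Week 3: $4,770.73 +$119.26 interest = $4,889.99; pay $2,636.26 → $2,253.73

$2,253.73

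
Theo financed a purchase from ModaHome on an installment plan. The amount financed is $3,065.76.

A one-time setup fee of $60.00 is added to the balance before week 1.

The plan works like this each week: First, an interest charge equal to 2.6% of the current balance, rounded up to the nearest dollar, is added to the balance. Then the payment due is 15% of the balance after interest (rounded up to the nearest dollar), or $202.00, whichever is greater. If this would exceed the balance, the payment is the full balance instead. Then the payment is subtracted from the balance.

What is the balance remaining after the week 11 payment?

$488.76

Week 1: opening $3,125.76; interest $82.00 → $3,207.76; payment $482.00; balance $2,725.76
Week 2: opening $2,725.76; interest $71.00 → $2,796.76; payment $420.00; balance $2,376.76
Week 3: opening $2,376.76; interest $62.00 → $2,438.76; payment $366.00; balance $2,072.76
Week 4: opening $2,072.76; interest $54.00 → $2,126.76; payment $320.00; balance $1,806.76
Week 5: opening $1,806.76; interest $47.00 → $1,853.76; payment $279.00; balance $1,574.76
Week 6: opening $1,574.76; interest $41.00 → $1,615.76; payment $243.00; balance $1,372.76
Week 7: opening $1,372.76; interest $36.00 → $1,408.76; payment $212.00; balance $1,196.76
Week 8: opening $1,196.76; interest $32.00 → $1,228.76; payment $202.00; balance $1,026.76
Week 9: opening $1,026.76; interest $27.00 → $1,053.76; payment $202.00; balance $851.76
Week 10: opening $851.76; interest $23.00 → $874.76; payment $202.00; balance $672.76
Week 11: opening $672.76; interest $18.00 → $690.76; payment $202.00; balance $488.76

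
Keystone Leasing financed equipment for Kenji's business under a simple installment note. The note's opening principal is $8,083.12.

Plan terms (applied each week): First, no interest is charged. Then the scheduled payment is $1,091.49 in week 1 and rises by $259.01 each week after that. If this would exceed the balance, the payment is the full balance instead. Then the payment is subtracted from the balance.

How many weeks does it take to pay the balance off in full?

Week 1: $8,083.12 − $1,091.49 → $6,991.63
Week 2: $6,991.63 − $1,350.50 → $5,641.13
Week 3: $5,641.13 − $1,609.51 → $4,031.62
Week 4: $4,031.62 − $1,868.52 → $2,163.10
Week 5: $2,163.10 − $2,127.53 → $35.57
Week 6: $35.57 − $35.57 → $0.00
Balance reaches $0.00 in week 6.

6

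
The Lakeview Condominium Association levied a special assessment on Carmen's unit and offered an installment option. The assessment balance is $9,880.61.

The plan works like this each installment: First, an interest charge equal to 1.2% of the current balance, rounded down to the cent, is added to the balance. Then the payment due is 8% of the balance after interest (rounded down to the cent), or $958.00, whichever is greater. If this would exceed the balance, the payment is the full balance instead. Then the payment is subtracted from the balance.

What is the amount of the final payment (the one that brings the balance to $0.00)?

Installment 1: opening $9,880.61; interest $118.56 → $9,999.17; payment $958.00; balance $9,041.17
Installment 2: opening $9,041.17; interest $108.49 → $9,149.66; payment $958.00; balance $8,191.66
Installment 3: opening $8,191.66; interest $98.29 → $8,289.95; payment $958.00; balance $7,331.95
Installment 4: opening $7,331.95; interest $87.98 → $7,419.93; payment $958.00; balance $6,461.93
Installment 5: opening $6,461.93; interest $77.54 → $6,539.47; payment $958.00; balance $5,581.47
Installment 6: opening $5,581.47; interest $66.97 → $5,648.44; payment $958.00; balance $4,690.44
Installment 7: opening $4,690.44; interest $56.28 → $4,746.72; payment $958.00; balance $3,788.72
Installment 8: opening $3,788.72; interest $45.46 → $3,834.18; payment $958.00; balance $2,876.18
Installment 9: opening $2,876.18; interest $34.51 → $2,910.69; payment $958.00; balance $1,952.69
Installment 10: opening $1,952.69; interest $23.43 → $1,976.12; payment $958.00; balance $1,018.12
Installment 11: opening $1,018.12; interest $12.21 → $1,030.33; payment $958.00; balance $72.33
Installment 12: opening $72.33; interest $0.86 → $73.19; payment $73.19; balance $0.00

$73.19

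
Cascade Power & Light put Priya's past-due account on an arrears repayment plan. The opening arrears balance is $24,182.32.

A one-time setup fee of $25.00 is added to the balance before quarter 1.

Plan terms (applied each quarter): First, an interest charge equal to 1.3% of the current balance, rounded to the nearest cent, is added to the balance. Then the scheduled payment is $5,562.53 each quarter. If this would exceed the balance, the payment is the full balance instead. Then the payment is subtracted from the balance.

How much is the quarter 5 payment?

$2,839.53

# | Opening | Interest | Payment | End bal
1 | $24,207.32 | $314.70 | $5,562.53 | $18,959.49
2 | $18,959.49 | $246.47 | $5,562.53 | $13,643.43
3 | $13,643.43 | $177.36 | $5,562.53 | $8,258.26
4 | $8,258.26 | $107.36 | $5,562.53 | $2,803.09
5 | $2,803.09 | $36.44 | $2,839.53 | $0.00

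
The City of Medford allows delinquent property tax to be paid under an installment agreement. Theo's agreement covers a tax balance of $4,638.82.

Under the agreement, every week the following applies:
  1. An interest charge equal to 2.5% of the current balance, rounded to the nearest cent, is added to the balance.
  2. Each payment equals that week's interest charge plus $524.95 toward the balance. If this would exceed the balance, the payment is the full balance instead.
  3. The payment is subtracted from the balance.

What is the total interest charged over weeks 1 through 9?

$571.28

# | Opening | Interest | Payment | End bal
1 | $4,638.82 | $115.97 | $640.92 | $4,113.87
2 | $4,113.87 | $102.85 | $627.80 | $3,588.92
3 | $3,588.92 | $89.72 | $614.67 | $3,063.97
4 | $3,063.97 | $76.60 | $601.55 | $2,539.02
5 | $2,539.02 | $63.48 | $588.43 | $2,014.07
6 | $2,014.07 | $50.35 | $575.30 | $1,489.12
7 | $1,489.12 | $37.23 | $562.18 | $964.17
8 | $964.17 | $24.10 | $549.05 | $439.22
9 | $439.22 | $10.98 | $450.20 | $0.00
Total interest: $115.97 + $102.85 + $89.72 + $76.60 + $63.48 + $50.35 + $37.23 + $24.10 + $10.98 = $571.28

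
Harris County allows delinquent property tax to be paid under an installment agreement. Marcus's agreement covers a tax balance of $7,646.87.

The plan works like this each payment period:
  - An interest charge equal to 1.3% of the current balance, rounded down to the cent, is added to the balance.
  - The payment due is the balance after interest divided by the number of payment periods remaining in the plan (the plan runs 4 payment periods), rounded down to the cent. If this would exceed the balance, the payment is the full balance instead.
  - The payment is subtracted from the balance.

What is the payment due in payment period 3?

# | Opening | Interest | Payment | End bal
1 | $7,646.87 | $99.40 | $1,936.56 | $5,809.71
2 | $5,809.71 | $75.52 | $1,961.74 | $3,923.49
3 | $3,923.49 | $51.00 | $1,987.24 | $1,987.25

$1,987.24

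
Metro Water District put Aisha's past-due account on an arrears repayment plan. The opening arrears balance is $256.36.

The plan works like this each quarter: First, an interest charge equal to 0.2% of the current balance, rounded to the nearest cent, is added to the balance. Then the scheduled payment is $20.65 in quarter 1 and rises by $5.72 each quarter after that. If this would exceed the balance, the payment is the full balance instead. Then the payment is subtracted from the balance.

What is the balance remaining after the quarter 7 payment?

$0.00

Quarter 1: opening $256.36; interest $0.51 → $256.87; payment $20.65; balance $236.22
Quarter 2: opening $236.22; interest $0.47 → $236.69; payment $26.37; balance $210.32
Quarter 3: opening $210.32; interest $0.42 → $210.74; payment $32.09; balance $178.65
Quarter 4: opening $178.65; interest $0.36 → $179.01; payment $37.81; balance $141.20
Quarter 5: opening $141.20; interest $0.28 → $141.48; payment $43.53; balance $97.95
Quarter 6: opening $97.95; interest $0.20 → $98.15; payment $49.25; balance $48.90
Quarter 7: opening $48.90; interest $0.10 → $49.00; payment $49.00; balance $0.00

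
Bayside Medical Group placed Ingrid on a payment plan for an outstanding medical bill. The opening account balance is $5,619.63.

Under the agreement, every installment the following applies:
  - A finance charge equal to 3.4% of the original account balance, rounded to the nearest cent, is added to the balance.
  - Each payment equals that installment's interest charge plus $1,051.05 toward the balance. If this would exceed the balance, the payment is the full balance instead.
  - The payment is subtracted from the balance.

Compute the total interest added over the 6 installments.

# | Opening | Interest | Payment | End bal
1 | $5,619.63 | $191.07 | $1,242.12 | $4,568.58
2 | $4,568.58 | $191.07 | $1,242.12 | $3,517.53
3 | $3,517.53 | $191.07 | $1,242.12 | $2,466.48
4 | $2,466.48 | $191.07 | $1,242.12 | $1,415.43
5 | $1,415.43 | $191.07 | $1,242.12 | $364.38
6 | $364.38 | $191.07 | $555.45 | $0.00
Total interest: $191.07 + $191.07 + $191.07 + $191.07 + $191.07 + $191.07 = $1,146.42

$1,146.42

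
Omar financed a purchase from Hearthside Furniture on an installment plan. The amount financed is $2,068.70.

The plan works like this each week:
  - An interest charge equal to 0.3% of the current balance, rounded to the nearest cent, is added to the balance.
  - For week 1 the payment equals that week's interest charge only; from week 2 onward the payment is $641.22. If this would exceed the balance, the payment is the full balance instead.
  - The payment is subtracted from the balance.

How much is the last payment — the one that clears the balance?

$158.41

Week 1: $2,068.70 +$6.21 interest = $2,074.91; pay $6.21 → $2,068.70
Week 2: $2,068.70 +$6.21 interest = $2,074.91; pay $641.22 → $1,433.69
Week 3: $1,433.69 +$4.30 interest = $1,437.99; pay $641.22 → $796.77
Week 4: $796.77 +$2.39 interest = $799.16; pay $641.22 → $157.94
Week 5: $157.94 +$0.47 interest = $158.41; pay $158.41 → $0.00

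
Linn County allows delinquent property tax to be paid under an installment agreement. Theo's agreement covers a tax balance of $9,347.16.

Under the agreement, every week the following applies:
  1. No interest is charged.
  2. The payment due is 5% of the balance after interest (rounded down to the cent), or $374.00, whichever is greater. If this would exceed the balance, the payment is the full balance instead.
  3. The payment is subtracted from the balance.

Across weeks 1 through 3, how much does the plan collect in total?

Week 1: opening $9,347.16; payment $467.35; balance $8,879.81
Week 2: opening $8,879.81; payment $443.99; balance $8,435.82
Week 3: opening $8,435.82; payment $421.79; balance $8,014.03
Total paid: $1,333.13

$1,333.13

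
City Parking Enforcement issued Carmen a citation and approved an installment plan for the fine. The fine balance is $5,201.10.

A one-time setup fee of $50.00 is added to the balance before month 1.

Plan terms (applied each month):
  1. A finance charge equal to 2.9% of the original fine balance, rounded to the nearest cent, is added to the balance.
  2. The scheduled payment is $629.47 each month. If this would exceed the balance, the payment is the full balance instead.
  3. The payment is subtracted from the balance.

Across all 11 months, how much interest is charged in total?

$1,659.13

Month 1: $5,251.10 +$150.83 interest = $5,401.93; pay $629.47 → $4,772.46
Month 2: $4,772.46 +$150.83 interest = $4,923.29; pay $629.47 → $4,293.82
Month 3: $4,293.82 +$150.83 interest = $4,444.65; pay $629.47 → $3,815.18
Month 4: $3,815.18 +$150.83 interest = $3,966.01; pay $629.47 → $3,336.54
Month 5: $3,336.54 +$150.83 interest = $3,487.37; pay $629.47 → $2,857.90
Month 6: $2,857.90 +$150.83 interest = $3,008.73; pay $629.47 → $2,379.26
Month 7: $2,379.26 +$150.83 interest = $2,530.09; pay $629.47 → $1,900.62
Month 8: $1,900.62 +$150.83 interest = $2,051.45; pay $629.47 → $1,421.98
Month 9: $1,421.98 +$150.83 interest = $1,572.81; pay $629.47 → $943.34
Month 10: $943.34 +$150.83 interest = $1,094.17; pay $629.47 → $464.70
Month 11: $464.70 +$150.83 interest = $615.53; pay $615.53 → $0.00
Total interest: $150.83 + $150.83 + $150.83 + $150.83 + $150.83 + $150.83 + $150.83 + $150.83 + $150.83 + $150.83 + $150.83 = $1,659.13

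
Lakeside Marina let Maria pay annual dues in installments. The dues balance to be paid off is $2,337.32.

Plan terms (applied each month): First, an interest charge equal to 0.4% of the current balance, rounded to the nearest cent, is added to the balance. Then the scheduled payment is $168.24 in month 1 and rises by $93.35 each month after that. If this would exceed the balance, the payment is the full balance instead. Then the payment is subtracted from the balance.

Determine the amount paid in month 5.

Month 1: opening $2,337.32; interest $9.35 → $2,346.67; payment $168.24; balance $2,178.43
Month 2: opening $2,178.43; interest $8.71 → $2,187.14; payment $261.59; balance $1,925.55
Month 3: opening $1,925.55; interest $7.70 → $1,933.25; payment $354.94; balance $1,578.31
Month 4: opening $1,578.31; interest $6.31 → $1,584.62; payment $448.29; balance $1,136.33
Month 5: opening $1,136.33; interest $4.55 → $1,140.88; payment $541.64; balance $599.24

$541.64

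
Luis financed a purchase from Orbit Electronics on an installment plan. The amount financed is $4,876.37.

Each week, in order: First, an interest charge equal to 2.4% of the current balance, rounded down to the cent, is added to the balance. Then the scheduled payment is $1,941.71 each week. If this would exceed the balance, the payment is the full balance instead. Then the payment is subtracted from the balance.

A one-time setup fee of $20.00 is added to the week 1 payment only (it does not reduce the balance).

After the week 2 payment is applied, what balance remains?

$1,183.22

Week 1: opening $4,876.37; interest $117.03 → $4,993.40; payment $1,941.71 (+ $20.00 fee); balance $3,051.69
Week 2: opening $3,051.69; interest $73.24 → $3,124.93; payment $1,941.71; balance $1,183.22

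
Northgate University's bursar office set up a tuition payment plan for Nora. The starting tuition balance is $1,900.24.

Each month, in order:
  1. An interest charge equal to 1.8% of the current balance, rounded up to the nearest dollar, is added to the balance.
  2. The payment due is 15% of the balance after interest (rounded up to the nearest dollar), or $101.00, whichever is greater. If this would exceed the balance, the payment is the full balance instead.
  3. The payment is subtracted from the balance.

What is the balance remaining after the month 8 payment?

$598.24

# | Opening | Interest | Payment | End bal
1 | $1,900.24 | $35.00 | $291.00 | $1,644.24
2 | $1,644.24 | $30.00 | $252.00 | $1,422.24
3 | $1,422.24 | $26.00 | $218.00 | $1,230.24
4 | $1,230.24 | $23.00 | $188.00 | $1,065.24
5 | $1,065.24 | $20.00 | $163.00 | $922.24
6 | $922.24 | $17.00 | $141.00 | $798.24
7 | $798.24 | $15.00 | $122.00 | $691.24
8 | $691.24 | $13.00 | $106.00 | $598.24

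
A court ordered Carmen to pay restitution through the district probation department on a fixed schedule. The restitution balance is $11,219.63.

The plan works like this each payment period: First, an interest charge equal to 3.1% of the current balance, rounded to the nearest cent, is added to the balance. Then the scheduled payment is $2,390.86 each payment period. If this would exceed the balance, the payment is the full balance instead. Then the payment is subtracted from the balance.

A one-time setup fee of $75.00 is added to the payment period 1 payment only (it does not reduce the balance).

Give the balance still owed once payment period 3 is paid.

$4,898.51

# | Opening | Interest | Payment | Fee | End bal
1 | $11,219.63 | $347.81 | $2,390.86 | $75.00 | $9,176.58
2 | $9,176.58 | $284.47 | $2,390.86 | — | $7,070.19
3 | $7,070.19 | $219.18 | $2,390.86 | — | $4,898.51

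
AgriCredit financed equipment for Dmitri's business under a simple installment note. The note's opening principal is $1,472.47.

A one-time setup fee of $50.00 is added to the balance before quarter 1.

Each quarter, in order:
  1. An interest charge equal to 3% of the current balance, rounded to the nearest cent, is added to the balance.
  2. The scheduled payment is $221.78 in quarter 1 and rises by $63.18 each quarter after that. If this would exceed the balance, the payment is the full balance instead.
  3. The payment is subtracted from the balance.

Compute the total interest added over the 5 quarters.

# | Opening | Interest | Payment | End bal
1 | $1,522.47 | $45.67 | $221.78 | $1,346.36
2 | $1,346.36 | $40.39 | $284.96 | $1,101.79
3 | $1,101.79 | $33.05 | $348.14 | $786.70
4 | $786.70 | $23.60 | $411.32 | $398.98
5 | $398.98 | $11.97 | $410.95 | $0.00
Total interest: $45.67 + $40.39 + $33.05 + $23.60 + $11.97 = $154.68

$154.68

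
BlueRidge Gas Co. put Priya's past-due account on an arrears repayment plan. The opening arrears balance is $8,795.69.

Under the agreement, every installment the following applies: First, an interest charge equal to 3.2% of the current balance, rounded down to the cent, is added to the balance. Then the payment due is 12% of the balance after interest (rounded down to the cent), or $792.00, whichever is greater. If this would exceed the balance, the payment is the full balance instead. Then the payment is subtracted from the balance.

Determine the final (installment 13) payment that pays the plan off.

$623.99

# | Opening | Interest | Payment | End bal
1 | $8,795.69 | $281.46 | $1,089.25 | $7,987.90
2 | $7,987.90 | $255.61 | $989.22 | $7,254.29
3 | $7,254.29 | $232.13 | $898.37 | $6,588.05
4 | $6,588.05 | $210.81 | $815.86 | $5,983.00
5 | $5,983.00 | $191.45 | $792.00 | $5,382.45
6 | $5,382.45 | $172.23 | $792.00 | $4,762.68
7 | $4,762.68 | $152.40 | $792.00 | $4,123.08
8 | $4,123.08 | $131.93 | $792.00 | $3,463.01
9 | $3,463.01 | $110.81 | $792.00 | $2,781.82
10 | $2,781.82 | $89.01 | $792.00 | $2,078.83
11 | $2,078.83 | $66.52 | $792.00 | $1,353.35
12 | $1,353.35 | $43.30 | $792.00 | $604.65
13 | $604.65 | $19.34 | $623.99 | $0.00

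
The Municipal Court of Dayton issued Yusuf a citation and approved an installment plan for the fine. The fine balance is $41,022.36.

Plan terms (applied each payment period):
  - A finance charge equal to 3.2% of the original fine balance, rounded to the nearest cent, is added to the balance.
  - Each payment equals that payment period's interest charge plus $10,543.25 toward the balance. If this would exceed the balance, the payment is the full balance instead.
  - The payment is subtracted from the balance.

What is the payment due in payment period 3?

$11,855.97

Payment period 1: $41,022.36 +$1,312.72 interest = $42,335.08; pay $11,855.97 → $30,479.11
Payment period 2: $30,479.11 +$1,312.72 interest = $31,791.83; pay $11,855.97 → $19,935.86
Payment period 3: $19,935.86 +$1,312.72 interest = $21,248.58; pay $11,855.97 → $9,392.61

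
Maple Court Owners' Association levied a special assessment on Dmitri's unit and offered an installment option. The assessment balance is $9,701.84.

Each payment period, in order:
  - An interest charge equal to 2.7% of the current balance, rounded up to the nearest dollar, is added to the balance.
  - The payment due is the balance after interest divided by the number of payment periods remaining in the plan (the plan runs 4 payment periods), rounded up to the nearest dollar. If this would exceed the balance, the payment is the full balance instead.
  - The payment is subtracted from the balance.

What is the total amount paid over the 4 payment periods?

$10,375.84

Payment period 1: opening $9,701.84; interest $262.00 → $9,963.84; payment $2,491.00; balance $7,472.84
Payment period 2: opening $7,472.84; interest $202.00 → $7,674.84; payment $2,559.00; balance $5,115.84
Payment period 3: opening $5,115.84; interest $139.00 → $5,254.84; payment $2,628.00; balance $2,626.84
Payment period 4: opening $2,626.84; interest $71.00 → $2,697.84; payment $2,697.84; balance $0.00
Total paid: $10,375.84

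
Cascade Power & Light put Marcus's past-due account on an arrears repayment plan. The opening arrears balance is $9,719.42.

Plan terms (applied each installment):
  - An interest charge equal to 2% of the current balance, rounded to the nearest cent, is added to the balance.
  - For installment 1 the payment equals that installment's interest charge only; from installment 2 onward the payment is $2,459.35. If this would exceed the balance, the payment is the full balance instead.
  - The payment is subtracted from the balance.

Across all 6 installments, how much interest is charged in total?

$704.18

# | Opening | Interest | Payment | End bal
1 | $9,719.42 | $194.39 | $194.39 | $9,719.42
2 | $9,719.42 | $194.39 | $2,459.35 | $7,454.46
3 | $7,454.46 | $149.09 | $2,459.35 | $5,144.20
4 | $5,144.20 | $102.88 | $2,459.35 | $2,787.73
5 | $2,787.73 | $55.75 | $2,459.35 | $384.13
6 | $384.13 | $7.68 | $391.81 | $0.00
Total interest: $194.39 + $194.39 + $149.09 + $102.88 + $55.75 + $7.68 = $704.18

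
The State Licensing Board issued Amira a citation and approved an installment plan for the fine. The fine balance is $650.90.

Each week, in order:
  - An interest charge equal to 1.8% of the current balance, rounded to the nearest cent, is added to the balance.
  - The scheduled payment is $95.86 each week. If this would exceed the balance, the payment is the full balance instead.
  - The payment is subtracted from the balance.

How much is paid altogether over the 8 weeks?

# | Opening | Interest | Payment | End bal
1 | $650.90 | $11.72 | $95.86 | $566.76
2 | $566.76 | $10.20 | $95.86 | $481.10
3 | $481.10 | $8.66 | $95.86 | $393.90
4 | $393.90 | $7.09 | $95.86 | $305.13
5 | $305.13 | $5.49 | $95.86 | $214.76
6 | $214.76 | $3.87 | $95.86 | $122.77
7 | $122.77 | $2.21 | $95.86 | $29.12
8 | $29.12 | $0.52 | $29.64 | $0.00
Total paid: $700.66

$700.66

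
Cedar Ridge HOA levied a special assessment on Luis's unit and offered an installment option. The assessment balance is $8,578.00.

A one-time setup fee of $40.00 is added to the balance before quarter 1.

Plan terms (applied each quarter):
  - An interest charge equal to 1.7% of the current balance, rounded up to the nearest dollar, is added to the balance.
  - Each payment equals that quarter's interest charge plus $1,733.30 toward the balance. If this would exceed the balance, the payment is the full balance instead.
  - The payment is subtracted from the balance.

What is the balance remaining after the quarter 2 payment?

$5,151.40

Quarter 1: opening $8,618.00; interest $147.00 → $8,765.00; payment $1,880.30; balance $6,884.70
Quarter 2: opening $6,884.70; interest $118.00 → $7,002.70; payment $1,851.30; balance $5,151.40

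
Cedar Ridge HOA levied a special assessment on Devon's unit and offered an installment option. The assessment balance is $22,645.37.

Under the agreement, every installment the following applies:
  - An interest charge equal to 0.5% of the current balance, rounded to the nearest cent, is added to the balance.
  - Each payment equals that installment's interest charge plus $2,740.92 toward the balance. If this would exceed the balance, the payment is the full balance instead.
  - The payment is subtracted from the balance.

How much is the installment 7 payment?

Installment 1: opening $22,645.37; interest $113.23 → $22,758.60; payment $2,854.15; balance $19,904.45
Installment 2: opening $19,904.45; interest $99.52 → $20,003.97; payment $2,840.44; balance $17,163.53
Installment 3: opening $17,163.53; interest $85.82 → $17,249.35; payment $2,826.74; balance $14,422.61
Installment 4: opening $14,422.61; interest $72.11 → $14,494.72; payment $2,813.03; balance $11,681.69
Installment 5: opening $11,681.69; interest $58.41 → $11,740.10; payment $2,799.33; balance $8,940.77
Installment 6: opening $8,940.77; interest $44.70 → $8,985.47; payment $2,785.62; balance $6,199.85
Installment 7: opening $6,199.85; interest $31.00 → $6,230.85; payment $2,771.92; balance $3,458.93

$2,771.92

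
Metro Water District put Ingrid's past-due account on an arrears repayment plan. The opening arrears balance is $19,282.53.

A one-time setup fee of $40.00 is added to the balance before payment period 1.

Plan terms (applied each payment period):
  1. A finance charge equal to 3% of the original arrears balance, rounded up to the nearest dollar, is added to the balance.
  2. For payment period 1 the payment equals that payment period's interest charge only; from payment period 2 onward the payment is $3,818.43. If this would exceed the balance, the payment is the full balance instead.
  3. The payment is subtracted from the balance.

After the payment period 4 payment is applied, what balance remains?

$9,604.24

Payment period 1: opening $19,322.53; interest $579.00 → $19,901.53; payment $579.00; balance $19,322.53
Payment period 2: opening $19,322.53; interest $579.00 → $19,901.53; payment $3,818.43; balance $16,083.10
Payment period 3: opening $16,083.10; interest $579.00 → $16,662.10; payment $3,818.43; balance $12,843.67
Payment period 4: opening $12,843.67; interest $579.00 → $13,422.67; payment $3,818.43; balance $9,604.24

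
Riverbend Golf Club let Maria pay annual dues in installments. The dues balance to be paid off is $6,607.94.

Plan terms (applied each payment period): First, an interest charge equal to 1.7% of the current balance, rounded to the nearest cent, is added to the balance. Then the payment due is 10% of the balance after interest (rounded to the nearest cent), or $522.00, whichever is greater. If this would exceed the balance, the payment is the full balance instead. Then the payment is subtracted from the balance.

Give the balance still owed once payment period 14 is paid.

Payment period 1: $6,607.94 +$112.33 interest = $6,720.27; pay $672.03 → $6,048.24
Payment period 2: $6,048.24 +$102.82 interest = $6,151.06; pay $615.11 → $5,535.95
Payment period 3: $5,535.95 +$94.11 interest = $5,630.06; pay $563.01 → $5,067.05
Payment period 4: $5,067.05 +$86.14 interest = $5,153.19; pay $522.00 → $4,631.19
Payment period 5: $4,631.19 +$78.73 interest = $4,709.92; pay $522.00 → $4,187.92
Payment period 6: $4,187.92 +$71.19 interest = $4,259.11; pay $522.00 → $3,737.11
Payment period 7: $3,737.11 +$63.53 interest = $3,800.64; pay $522.00 → $3,278.64
Payment period 8: $3,278.64 +$55.74 interest = $3,334.38; pay $522.00 → $2,812.38
Payment period 9: $2,812.38 +$47.81 interest = $2,860.19; pay $522.00 → $2,338.19
Payment period 10: $2,338.19 +$39.75 interest = $2,377.94; pay $522.00 → $1,855.94
Payment period 11: $1,855.94 +$31.55 interest = $1,887.49; pay $522.00 → $1,365.49
Payment period 12: $1,365.49 +$23.21 interest = $1,388.70; pay $522.00 → $866.70
Payment period 13: $866.70 +$14.73 interest = $881.43; pay $522.00 → $359.43
Payment period 14: $359.43 +$6.11 interest = $365.54; pay $365.54 → $0.00

$0.00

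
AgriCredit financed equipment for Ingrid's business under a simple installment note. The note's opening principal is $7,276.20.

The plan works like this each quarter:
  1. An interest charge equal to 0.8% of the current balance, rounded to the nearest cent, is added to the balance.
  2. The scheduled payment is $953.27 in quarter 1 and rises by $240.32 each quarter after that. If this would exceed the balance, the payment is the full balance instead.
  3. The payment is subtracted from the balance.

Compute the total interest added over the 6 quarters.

Quarter 1: $7,276.20 +$58.21 interest = $7,334.41; pay $953.27 → $6,381.14
Quarter 2: $6,381.14 +$51.05 interest = $6,432.19; pay $1,193.59 → $5,238.60
Quarter 3: $5,238.60 +$41.91 interest = $5,280.51; pay $1,433.91 → $3,846.60
Quarter 4: $3,846.60 +$30.77 interest = $3,877.37; pay $1,674.23 → $2,203.14
Quarter 5: $2,203.14 +$17.63 interest = $2,220.77; pay $1,914.55 → $306.22
Quarter 6: $306.22 +$2.45 interest = $308.67; pay $308.67 → $0.00
Total interest: $58.21 + $51.05 + $41.91 + $30.77 + $17.63 + $2.45 = $202.02

$202.02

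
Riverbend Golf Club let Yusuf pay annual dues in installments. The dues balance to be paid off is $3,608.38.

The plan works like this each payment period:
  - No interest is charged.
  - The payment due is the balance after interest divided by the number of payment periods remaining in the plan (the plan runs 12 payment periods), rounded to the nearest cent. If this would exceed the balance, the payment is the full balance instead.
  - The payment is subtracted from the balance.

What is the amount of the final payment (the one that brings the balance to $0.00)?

Payment period 1: $3,608.38 − $300.70 → $3,307.68
Payment period 2: $3,307.68 − $300.70 → $3,006.98
Payment period 3: $3,006.98 − $300.70 → $2,706.28
Payment period 4: $2,706.28 − $300.70 → $2,405.58
Payment period 5: $2,405.58 − $300.70 → $2,104.88
Payment period 6: $2,104.88 − $300.70 → $1,804.18
Payment period 7: $1,804.18 − $300.70 → $1,503.48
Payment period 8: $1,503.48 − $300.70 → $1,202.78
Payment period 9: $1,202.78 − $300.70 → $902.08
Payment period 10: $902.08 − $300.69 → $601.39
Payment period 11: $601.39 − $300.70 → $300.69
Payment period 12: $300.69 − $300.69 → $0.00

$300.69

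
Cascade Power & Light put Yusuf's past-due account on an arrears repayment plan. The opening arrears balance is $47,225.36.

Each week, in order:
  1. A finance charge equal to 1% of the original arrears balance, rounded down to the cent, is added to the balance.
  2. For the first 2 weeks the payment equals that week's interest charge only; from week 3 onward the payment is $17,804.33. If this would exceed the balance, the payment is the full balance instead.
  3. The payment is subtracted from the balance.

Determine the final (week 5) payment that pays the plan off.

$13,033.45

Week 1: $47,225.36 +$472.25 interest = $47,697.61; pay $472.25 → $47,225.36
Week 2: $47,225.36 +$472.25 interest = $47,697.61; pay $472.25 → $47,225.36
Week 3: $47,225.36 +$472.25 interest = $47,697.61; pay $17,804.33 → $29,893.28
Week 4: $29,893.28 +$472.25 interest = $30,365.53; pay $17,804.33 → $12,561.20
Week 5: $12,561.20 +$472.25 interest = $13,033.45; pay $13,033.45 → $0.00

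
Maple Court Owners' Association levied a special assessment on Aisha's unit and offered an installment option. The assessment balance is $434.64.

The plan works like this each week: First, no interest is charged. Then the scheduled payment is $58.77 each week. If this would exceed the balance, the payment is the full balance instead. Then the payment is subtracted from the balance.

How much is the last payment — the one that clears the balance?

$23.25

Week 1: opening $434.64; payment $58.77; balance $375.87
Week 2: opening $375.87; payment $58.77; balance $317.10
Week 3: opening $317.10; payment $58.77; balance $258.33
Week 4: opening $258.33; payment $58.77; balance $199.56
Week 5: opening $199.56; payment $58.77; balance $140.79
Week 6: opening $140.79; payment $58.77; balance $82.02
Week 7: opening $82.02; payment $58.77; balance $23.25
Week 8: opening $23.25; payment $23.25; balance $0.00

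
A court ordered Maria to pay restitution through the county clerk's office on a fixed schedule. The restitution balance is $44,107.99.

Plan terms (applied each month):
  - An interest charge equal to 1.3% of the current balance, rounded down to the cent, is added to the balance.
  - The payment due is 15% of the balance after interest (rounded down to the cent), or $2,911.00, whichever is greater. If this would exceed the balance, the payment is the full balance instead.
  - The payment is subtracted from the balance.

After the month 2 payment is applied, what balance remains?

$32,701.98

Month 1: $44,107.99 +$573.40 interest = $44,681.39; pay $6,702.20 → $37,979.19
Month 2: $37,979.19 +$493.72 interest = $38,472.91; pay $5,770.93 → $32,701.98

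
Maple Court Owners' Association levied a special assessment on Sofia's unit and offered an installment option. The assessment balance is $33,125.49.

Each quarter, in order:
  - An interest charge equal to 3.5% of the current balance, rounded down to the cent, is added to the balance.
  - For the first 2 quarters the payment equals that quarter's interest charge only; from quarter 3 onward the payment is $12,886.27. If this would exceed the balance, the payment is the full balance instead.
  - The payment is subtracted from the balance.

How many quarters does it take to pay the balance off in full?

Quarter 1: $33,125.49 +$1,159.39 interest = $34,284.88; pay $1,159.39 → $33,125.49
Quarter 2: $33,125.49 +$1,159.39 interest = $34,284.88; pay $1,159.39 → $33,125.49
Quarter 3: $33,125.49 +$1,159.39 interest = $34,284.88; pay $12,886.27 → $21,398.61
Quarter 4: $21,398.61 +$748.95 interest = $22,147.56; pay $12,886.27 → $9,261.29
Quarter 5: $9,261.29 +$324.14 interest = $9,585.43; pay $9,585.43 → $0.00
Balance reaches $0.00 in quarter 5.

5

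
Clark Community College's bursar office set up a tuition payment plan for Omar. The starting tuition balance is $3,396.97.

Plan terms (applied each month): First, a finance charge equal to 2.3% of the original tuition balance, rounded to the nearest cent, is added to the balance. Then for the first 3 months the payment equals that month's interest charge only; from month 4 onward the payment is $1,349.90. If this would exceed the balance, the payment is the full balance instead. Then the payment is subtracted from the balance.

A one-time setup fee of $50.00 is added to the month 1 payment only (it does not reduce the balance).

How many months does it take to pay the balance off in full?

Month 1: $3,396.97 +$78.13 interest = $3,475.10; pay $78.13 (+ $50.00 fee) → $3,396.97
Month 2: $3,396.97 +$78.13 interest = $3,475.10; pay $78.13 → $3,396.97
Month 3: $3,396.97 +$78.13 interest = $3,475.10; pay $78.13 → $3,396.97
Month 4: $3,396.97 +$78.13 interest = $3,475.10; pay $1,349.90 → $2,125.20
Month 5: $2,125.20 +$78.13 interest = $2,203.33; pay $1,349.90 → $853.43
Month 6: $853.43 +$78.13 interest = $931.56; pay $931.56 → $0.00
Balance reaches $0.00 in month 6.

6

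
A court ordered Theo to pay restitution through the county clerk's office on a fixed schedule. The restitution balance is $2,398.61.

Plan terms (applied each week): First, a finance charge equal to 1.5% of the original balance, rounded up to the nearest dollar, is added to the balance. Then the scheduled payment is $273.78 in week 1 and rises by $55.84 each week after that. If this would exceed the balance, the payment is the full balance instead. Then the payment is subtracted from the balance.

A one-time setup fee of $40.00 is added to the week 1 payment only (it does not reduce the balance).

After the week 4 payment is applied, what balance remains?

Week 1: opening $2,398.61; interest $36.00 → $2,434.61; payment $273.78 (+ $40.00 fee); balance $2,160.83
Week 2: opening $2,160.83; interest $36.00 → $2,196.83; payment $329.62; balance $1,867.21
Week 3: opening $1,867.21; interest $36.00 → $1,903.21; payment $385.46; balance $1,517.75
Week 4: opening $1,517.75; interest $36.00 → $1,553.75; payment $441.30; balance $1,112.45

$1,112.45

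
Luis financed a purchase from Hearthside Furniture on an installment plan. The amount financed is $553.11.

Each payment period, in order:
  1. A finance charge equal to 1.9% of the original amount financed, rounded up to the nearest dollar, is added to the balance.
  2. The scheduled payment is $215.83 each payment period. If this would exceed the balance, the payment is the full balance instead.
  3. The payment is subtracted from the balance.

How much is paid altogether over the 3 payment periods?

$586.11

Payment period 1: opening $553.11; interest $11.00 → $564.11; payment $215.83; balance $348.28
Payment period 2: opening $348.28; interest $11.00 → $359.28; payment $215.83; balance $143.45
Payment period 3: opening $143.45; interest $11.00 → $154.45; payment $154.45; balance $0.00
Total paid: $586.11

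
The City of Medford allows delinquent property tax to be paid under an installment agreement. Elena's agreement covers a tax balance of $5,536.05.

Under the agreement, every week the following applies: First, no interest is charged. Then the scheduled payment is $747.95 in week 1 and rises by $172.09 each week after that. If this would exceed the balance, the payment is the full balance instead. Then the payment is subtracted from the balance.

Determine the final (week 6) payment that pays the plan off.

Week 1: $5,536.05 − $747.95 → $4,788.10
Week 2: $4,788.10 − $920.04 → $3,868.06
Week 3: $3,868.06 − $1,092.13 → $2,775.93
Week 4: $2,775.93 − $1,264.22 → $1,511.71
Week 5: $1,511.71 − $1,436.31 → $75.40
Week 6: $75.40 − $75.40 → $0.00

$75.40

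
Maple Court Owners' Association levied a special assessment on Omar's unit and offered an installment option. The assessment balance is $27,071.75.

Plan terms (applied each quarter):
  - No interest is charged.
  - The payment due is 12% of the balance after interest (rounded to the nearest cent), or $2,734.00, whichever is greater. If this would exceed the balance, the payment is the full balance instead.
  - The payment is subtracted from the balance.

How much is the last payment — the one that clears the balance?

$1,826.36

Quarter 1: opening $27,071.75; payment $3,248.61; balance $23,823.14
Quarter 2: opening $23,823.14; payment $2,858.78; balance $20,964.36
Quarter 3: opening $20,964.36; payment $2,734.00; balance $18,230.36
Quarter 4: opening $18,230.36; payment $2,734.00; balance $15,496.36
Quarter 5: opening $15,496.36; payment $2,734.00; balance $12,762.36
Quarter 6: opening $12,762.36; payment $2,734.00; balance $10,028.36
Quarter 7: opening $10,028.36; payment $2,734.00; balance $7,294.36
Quarter 8: opening $7,294.36; payment $2,734.00; balance $4,560.36
Quarter 9: opening $4,560.36; payment $2,734.00; balance $1,826.36
Quarter 10: opening $1,826.36; payment $1,826.36; balance $0.00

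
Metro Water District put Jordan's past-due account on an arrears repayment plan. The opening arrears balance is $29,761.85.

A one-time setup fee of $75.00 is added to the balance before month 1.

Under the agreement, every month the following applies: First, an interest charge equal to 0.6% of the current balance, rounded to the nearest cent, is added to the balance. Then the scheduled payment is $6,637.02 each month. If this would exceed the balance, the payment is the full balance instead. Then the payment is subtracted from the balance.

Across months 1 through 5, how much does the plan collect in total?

Month 1: $29,836.85 +$179.02 interest = $30,015.87; pay $6,637.02 → $23,378.85
Month 2: $23,378.85 +$140.27 interest = $23,519.12; pay $6,637.02 → $16,882.10
Month 3: $16,882.10 +$101.29 interest = $16,983.39; pay $6,637.02 → $10,346.37
Month 4: $10,346.37 +$62.08 interest = $10,408.45; pay $6,637.02 → $3,771.43
Month 5: $3,771.43 +$22.63 interest = $3,794.06; pay $3,794.06 → $0.00
Total paid: $30,342.14

$30,342.14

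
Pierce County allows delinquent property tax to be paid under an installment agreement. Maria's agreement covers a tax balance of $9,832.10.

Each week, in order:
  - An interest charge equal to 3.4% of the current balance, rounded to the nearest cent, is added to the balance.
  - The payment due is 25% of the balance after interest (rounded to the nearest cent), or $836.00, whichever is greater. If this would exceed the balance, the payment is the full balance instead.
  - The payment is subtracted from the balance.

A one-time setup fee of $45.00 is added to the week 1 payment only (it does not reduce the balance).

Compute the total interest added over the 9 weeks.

Week 1: opening $9,832.10; interest $334.29 → $10,166.39; payment $2,541.60 (+ $45.00 fee); balance $7,624.79
Week 2: opening $7,624.79; interest $259.24 → $7,884.03; payment $1,971.01; balance $5,913.02
Week 3: opening $5,913.02; interest $201.04 → $6,114.06; payment $1,528.52; balance $4,585.54
Week 4: opening $4,585.54; interest $155.91 → $4,741.45; payment $1,185.36; balance $3,556.09
Week 5: opening $3,556.09; interest $120.91 → $3,677.00; payment $919.25; balance $2,757.75
Week 6: opening $2,757.75; interest $93.76 → $2,851.51; payment $836.00; balance $2,015.51
Week 7: opening $2,015.51; interest $68.53 → $2,084.04; payment $836.00; balance $1,248.04
Week 8: opening $1,248.04; interest $42.43 → $1,290.47; payment $836.00; balance $454.47
Week 9: opening $454.47; interest $15.45 → $469.92; payment $469.92; balance $0.00
Total interest: $334.29 + $259.24 + $201.04 + $155.91 + $120.91 + $93.76 + $68.53 + $42.43 + $15.45 = $1,291.56

$1,291.56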